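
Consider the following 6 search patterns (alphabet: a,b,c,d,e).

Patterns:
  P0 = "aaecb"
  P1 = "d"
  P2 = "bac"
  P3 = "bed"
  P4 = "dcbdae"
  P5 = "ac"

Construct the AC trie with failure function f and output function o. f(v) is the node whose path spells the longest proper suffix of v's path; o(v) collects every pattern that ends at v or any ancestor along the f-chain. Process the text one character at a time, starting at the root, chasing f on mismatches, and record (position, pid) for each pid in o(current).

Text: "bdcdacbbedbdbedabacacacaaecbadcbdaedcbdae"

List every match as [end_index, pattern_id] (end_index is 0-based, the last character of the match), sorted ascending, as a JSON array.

Build automaton:
Trie nodes:
  n0 'ε': a→1 b→7 d→6
  n1 'a': a→2 c→17
  n2 'aa': e→3
  n3 'aae': c→4
  n4 'aaec': b→5
  n5 'aaecb': ·  ←P0
  n6 'd': c→12  ←P1
  n7 'b': a→8 e→10
  n8 'ba': c→9
  n9 'bac': ·  ←P2
  n10 'be': d→11
  n11 'bed': ·  ←P3
  n12 'dc': b→13
  n13 'dcb': d→14
  n14 'dcbd': a→15
  n15 'dcbda': e→16
  n16 'dcbdae': ·  ←P4
  n17 'ac': ·  ←P5

BFS fail/out derivation:
  fail(1) 'a': from fail(0)=0 chase 'a': 0 ⇒ 0;  out=∅∪out(0)=∅
  fail(6) 'd': from fail(0)=0 chase 'd': 0 ⇒ 0;  out={1}∪out(0)={1}
  fail(7) 'b': from fail(0)=0 chase 'b': 0 ⇒ 0;  out=∅∪out(0)=∅
  fail(2) 'aa': from fail(1)=0 chase 'a': 0 ⇒ 1;  out=∅∪out(1)=∅
  fail(8) 'ba': from fail(7)=0 chase 'a': 0 ⇒ 1;  out=∅∪out(1)=∅
  fail(10) 'be': from fail(7)=0 chase 'e': 0 ⇒ 0;  out=∅∪out(0)=∅
  fail(12) 'dc': from fail(6)=0 chase 'c': 0 ⇒ 0;  out=∅∪out(0)=∅
  fail(17) 'ac': from fail(1)=0 chase 'c': 0 ⇒ 0;  out={5}∪out(0)={5}
  fail(3) 'aae': from fail(2)=1 chase 'e': 1→0 ⇒ 0;  out=∅∪out(0)=∅
  fail(9) 'bac': from fail(8)=1 chase 'c': 1 ⇒ 17;  out={2}∪out(17)={2,5}
  fail(11) 'bed': from fail(10)=0 chase 'd': 0 ⇒ 6;  out={3}∪out(6)={1,3}
  fail(13) 'dcb': from fail(12)=0 chase 'b': 0 ⇒ 7;  out=∅∪out(7)=∅
  fail(4) 'aaec': from fail(3)=0 chase 'c': 0 ⇒ 0;  out=∅∪out(0)=∅
  fail(14) 'dcbd': from fail(13)=7 chase 'd': 7→0 ⇒ 6;  out=∅∪out(6)={1}
  fail(5) 'aaecb': from fail(4)=0 chase 'b': 0 ⇒ 7;  out={0}∪out(7)={0}
  fail(15) 'dcbda': from fail(14)=6 chase 'a': 6→0 ⇒ 1;  out=∅∪out(1)=∅
  fail(16) 'dcbdae': from fail(15)=1 chase 'e': 1→0 ⇒ 0;  out={4}∪out(0)={4}

Scan:
[0] read 'b'  n0⇒n7
[1] read 'd'  n7⇒n6 ·f  → match P1@[1:1]
[2] read 'c'  n6⇒n12
[3] read 'd'  n12⇒n6 ·f  → match P1@[3:3]
[4] read 'a'  n6⇒n1 ·f
[5] read 'c'  n1⇒n17  → match P5@[4:5]
[6] read 'b'  n17⇒n7 ·f
[7] read 'b'  n7⇒n7 ·f
[8] read 'e'  n7⇒n10
[9] read 'd'  n10⇒n11  → match P1@[9:9],P3@[7:9]
[10] read 'b'  n11⇒n7 ·f
[11] read 'd'  n7⇒n6 ·f  → match P1@[11:11]
[12] read 'b'  n6⇒n7 ·f
[13] read 'e'  n7⇒n10
[14] read 'd'  n10⇒n11  → match P1@[14:14],P3@[12:14]
[15] read 'a'  n11⇒n1 ·f
[16] read 'b'  n1⇒n7 ·f
[17] read 'a'  n7⇒n8
[18] read 'c'  n8⇒n9  → match P2@[16:18],P5@[17:18]
[19] read 'a'  n9⇒n1 ·f
[20] read 'c'  n1⇒n17  → match P5@[19:20]
[21] read 'a'  n17⇒n1 ·f
[22] read 'c'  n1⇒n17  → match P5@[21:22]
[23] read 'a'  n17⇒n1 ·f
[24] read 'a'  n1⇒n2
[25] read 'e'  n2⇒n3
[26] read 'c'  n3⇒n4
[27] read 'b'  n4⇒n5  → match P0@[23:27]
[28] read 'a'  n5⇒n8 ·f
[29] read 'd'  n8⇒n6 ·f  → match P1@[29:29]
[30] read 'c'  n6⇒n12
[31] read 'b'  n12⇒n13
[32] read 'd'  n13⇒n14  → match P1@[32:32]
[33] read 'a'  n14⇒n15
[34] read 'e'  n15⇒n16  → match P4@[29:34]
[35] read 'd'  n16⇒n6 ·f  → match P1@[35:35]
[36] read 'c'  n6⇒n12
[37] read 'b'  n12⇒n13
[38] read 'd'  n13⇒n14  → match P1@[38:38]
[39] read 'a'  n14⇒n15
[40] read 'e'  n15⇒n16  → match P4@[35:40]

Result: [[1,1],[3,1],[5,5],[9,1],[9,3],[11,1],[14,1],[14,3],[18,2],[18,5],[20,5],[22,5],[27,0],[29,1],[32,1],[34,4],[35,1],[38,1],[40,4]]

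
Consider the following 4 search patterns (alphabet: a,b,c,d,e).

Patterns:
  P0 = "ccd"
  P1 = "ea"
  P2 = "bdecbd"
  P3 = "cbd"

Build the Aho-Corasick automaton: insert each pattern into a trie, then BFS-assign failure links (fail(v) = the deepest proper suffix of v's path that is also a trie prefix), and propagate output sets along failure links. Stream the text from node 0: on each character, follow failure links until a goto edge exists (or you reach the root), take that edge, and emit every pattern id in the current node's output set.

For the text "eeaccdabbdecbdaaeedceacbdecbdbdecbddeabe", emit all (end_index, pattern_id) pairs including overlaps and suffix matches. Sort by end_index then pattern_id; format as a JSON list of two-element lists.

Build:
Trie (insert patterns):
  n0 'ε': b→6 c→1 e→4
  n1 'c': b→12 c→2
  n2 'cc': d→3
  n3 'ccd': ·  ←P0
  n4 'e': a→5
  n5 'ea': ·  ←P1
  n6 'b': d→7
  n7 'bd': e→8
  n8 'bde': c→9
  n9 'bdec': b→10
  n10 'bdecb': d→11
  n11 'bdecbd': ·  ←P2
  n12 'cb': d→13
  n13 'cbd': ·  ←P3

BFS fail/out derivation:
  n1('c'): parent n0 fail=0; on 'c' 0 → fail=0;  out ∅∪∅=∅
  n4('e'): parent n0 fail=0; on 'e' 0 → fail=0;  out ∅∪∅=∅
  n6('b'): parent n0 fail=0; on 'b' 0 → fail=0;  out ∅∪∅=∅
  n2('cc'): parent n1 fail=0; on 'c' 0 → fail=1;  out ∅∪∅=∅
  n5('ea'): parent n4 fail=0; on 'a' 0 → fail=0;  out {1}∪∅={1}
  n7('bd'): parent n6 fail=0; on 'd' 0 → fail=0;  out ∅∪∅=∅
  n12('cb'): parent n1 fail=0; on 'b' 0 → fail=6;  out ∅∪∅=∅
  n3('ccd'): parent n2 fail=1; on 'd' 1→0 → fail=0;  out {0}∪∅={0}
  n8('bde'): parent n7 fail=0; on 'e' 0 → fail=4;  out ∅∪∅=∅
  n13('cbd'): parent n12 fail=6; on 'd' 6 → fail=7;  out {3}∪∅={3}
  n9('bdec'): parent n8 fail=4; on 'c' 4→0 → fail=1;  out ∅∪∅=∅
  n10('bdecb'): parent n9 fail=1; on 'b' 1 → fail=12;  out ∅∪∅=∅
  n11('bdecbd'): parent n10 fail=12; on 'd' 12 → fail=13;  out {2}∪{3}={2,3}

Run:
i=0 'e': node 0→4
i=1 'e': node 4→4 ·f
i=2 'a': node 4→5  emit P1@[1:2]
i=3 'c': node 5→1 ·f
i=4 'c': node 1→2
i=5 'd': node 2→3  emit P0@[3:5]
i=6 'a': node 3→0 ·f
i=7 'b': node 0→6
i=8 'b': node 6→6 ·f
i=9 'd': node 6→7
i=10 'e': node 7→8
i=11 'c': node 8→9
i=12 'b': node 9→10
i=13 'd': node 10→11  emit P2@[8:13],P3@[11:13]
i=14 'a': node 11→0 ·f
i=15 'a': node 0→0
i=16 'e': node 0→4
i=17 'e': node 4→4 ·f
i=18 'd': node 4→0 ·f
i=19 'c': node 0→1
i=20 'e': node 1→4 ·f
i=21 'a': node 4→5  emit P1@[20:21]
i=22 'c': node 5→1 ·f
i=23 'b': node 1→12
i=24 'd': node 12→13  emit P3@[22:24]
i=25 'e': node 13→8 ·f
i=26 'c': node 8→9
i=27 'b': node 9→10
i=28 'd': node 10→11  emit P2@[23:28],P3@[26:28]
i=29 'b': node 11→6 ·f
i=30 'd': node 6→7
i=31 'e': node 7→8
i=32 'c': node 8→9
i=33 'b': node 9→10
i=34 'd': node 10→11  emit P2@[29:34],P3@[32:34]
i=35 'd': node 11→0 ·f
i=36 'e': node 0→4
i=37 'a': node 4→5  emit P1@[36:37]
i=38 'b': node 5→6 ·f
i=39 'e': node 6→4 ·f

Result: [[2,1],[5,0],[13,2],[13,3],[21,1],[24,3],[28,2],[28,3],[34,2],[34,3],[37,1]]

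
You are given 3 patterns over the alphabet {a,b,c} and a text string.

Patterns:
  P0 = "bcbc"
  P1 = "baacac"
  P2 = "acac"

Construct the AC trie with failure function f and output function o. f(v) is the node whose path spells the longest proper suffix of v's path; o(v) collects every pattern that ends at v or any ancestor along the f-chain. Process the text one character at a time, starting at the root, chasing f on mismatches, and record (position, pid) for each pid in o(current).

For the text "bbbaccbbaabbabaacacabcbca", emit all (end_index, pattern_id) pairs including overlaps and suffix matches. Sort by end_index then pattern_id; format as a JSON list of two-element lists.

Build:
Trie nodes:
  0='ε' goto a→10 b→1
  1='b' goto a→5 c→2
  2='bc' goto b→3
  3='bcb' goto c→4
  4='bcbc' goto ·  ←P0
  5='ba' goto a→6
  6='baa' goto c→7
  7='baac' goto a→8
  8='baaca' goto c→9
  9='baacac' goto ·  ←P1
  10='a' goto c→11
  11='ac' goto a→12
  12='aca' goto c→13
  13='acac' goto ·  ←P2

Failure links (BFS by depth):
  fail(1) 'b': from fail(0)=0 chase 'b': 0 ⇒ 0;  out=∅∪out(0)=∅
  fail(10) 'a': from fail(0)=0 chase 'a': 0 ⇒ 0;  out=∅∪out(0)=∅
  fail(2) 'bc': from fail(1)=0 chase 'c': 0 ⇒ 0;  out=∅∪out(0)=∅
  fail(5) 'ba': from fail(1)=0 chase 'a': 0 ⇒ 10;  out=∅∪out(10)=∅
  fail(11) 'ac': from fail(10)=0 chase 'c': 0 ⇒ 0;  out=∅∪out(0)=∅
  fail(3) 'bcb': from fail(2)=0 chase 'b': 0 ⇒ 1;  out=∅∪out(1)=∅
  fail(6) 'baa': from fail(5)=10 chase 'a': 10→0 ⇒ 10;  out=∅∪out(10)=∅
  fail(12) 'aca': from fail(11)=0 chase 'a': 0 ⇒ 10;  out=∅∪out(10)=∅
  fail(4) 'bcbc': from fail(3)=1 chase 'c': 1 ⇒ 2;  out={0}∪out(2)={0}
  fail(7) 'baac': from fail(6)=10 chase 'c': 10 ⇒ 11;  out=∅∪out(11)=∅
  fail(13) 'acac': from fail(12)=10 chase 'c': 10 ⇒ 11;  out={2}∪out(11)={2}
  fail(8) 'baaca': from fail(7)=11 chase 'a': 11 ⇒ 12;  out=∅∪out(12)=∅
  fail(9) 'baacac': from fail(8)=12 chase 'c': 12 ⇒ 13;  out={1}∪out(13)={1,2}

Scan:
pos 0 'b': at 1
pos 1 'b': at 1 (fail-walked)
pos 2 'b': at 1 (fail-walked)
pos 3 'a': at 5
pos 4 'c': at 11 (fail-walked)
pos 5 'c': at 0 (fail-walked)
pos 6 'b': at 1
pos 7 'b': at 1 (fail-walked)
pos 8 'a': at 5
pos 9 'a': at 6
pos 10 'b': at 1 (fail-walked)
pos 11 'b': at 1 (fail-walked)
pos 12 'a': at 5
pos 13 'b': at 1 (fail-walked)
pos 14 'a': at 5
pos 15 'a': at 6
pos 16 'c': at 7
pos 17 'a': at 8
pos 18 'c': at 9  emit P1@[13:18],P2@[15:18]
pos 19 'a': at 12 (fail-walked)
pos 20 'b': at 1 (fail-walked)
pos 21 'c': at 2
pos 22 'b': at 3
pos 23 'c': at 4  emit P0@[20:23]
pos 24 'a': at 10 (fail-walked)

All matches (sorted): [[18,1],[18,2],[23,0]]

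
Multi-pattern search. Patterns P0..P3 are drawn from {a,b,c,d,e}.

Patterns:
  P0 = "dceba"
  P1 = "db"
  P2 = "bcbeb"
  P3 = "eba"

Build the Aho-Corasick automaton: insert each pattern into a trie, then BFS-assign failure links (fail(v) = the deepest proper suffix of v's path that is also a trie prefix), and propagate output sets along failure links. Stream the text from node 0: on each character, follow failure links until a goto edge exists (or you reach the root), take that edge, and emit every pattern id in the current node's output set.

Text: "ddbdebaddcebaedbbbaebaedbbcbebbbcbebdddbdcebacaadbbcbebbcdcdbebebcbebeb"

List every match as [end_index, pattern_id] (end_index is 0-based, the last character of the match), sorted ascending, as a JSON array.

Construct AC machine:
Trie nodes:
  n0 'ε': b→7 d→1 e→12
  n1 'd': b→6 c→2
  n2 'dc': e→3
  n3 'dce': b→4
  n4 'dceb': a→5
  n5 'dceba': ·  [P0 ends]
  n6 'db': ·  [P1 ends]
  n7 'b': c→8
  n8 'bc': b→9
  n9 'bcb': e→10
  n10 'bcbe': b→11
  n11 'bcbeb': ·  [P2 ends]
  n12 'e': b→13
  n13 'eb': a→14
  n14 'eba': ·  [P3 ends]

Failure links (BFS by depth):
  fail(1) 'd': from fail(0)=0 chase 'd': 0 ⇒ 0;  out=∅∪out(0)=∅
  fail(7) 'b': from fail(0)=0 chase 'b': 0 ⇒ 0;  out=∅∪out(0)=∅
  fail(12) 'e': from fail(0)=0 chase 'e': 0 ⇒ 0;  out=∅∪out(0)=∅
  fail(2) 'dc': from fail(1)=0 chase 'c': 0 ⇒ 0;  out=∅∪out(0)=∅
  fail(6) 'db': from fail(1)=0 chase 'b': 0 ⇒ 7;  out={1}∪out(7)={1}
  fail(8) 'bc': from fail(7)=0 chase 'c': 0 ⇒ 0;  out=∅∪out(0)=∅
  fail(13) 'eb': from fail(12)=0 chase 'b': 0 ⇒ 7;  out=∅∪out(7)=∅
  fail(3) 'dce': from fail(2)=0 chase 'e': 0 ⇒ 12;  out=∅∪out(12)=∅
  fail(9) 'bcb': from fail(8)=0 chase 'b': 0 ⇒ 7;  out=∅∪out(7)=∅
  fail(14) 'eba': from fail(13)=7 chase 'a': 7→0 ⇒ 0;  out={3}∪out(0)={3}
  fail(4) 'dceb': from fail(3)=12 chase 'b': 12 ⇒ 13;  out=∅∪out(13)=∅
  fail(10) 'bcbe': from fail(9)=7 chase 'e': 7→0 ⇒ 12;  out=∅∪out(12)=∅
  fail(5) 'dceba': from fail(4)=13 chase 'a': 13 ⇒ 14;  out={0}∪out(14)={0,3}
  fail(11) 'bcbeb': from fail(10)=12 chase 'b': 12 ⇒ 13;  out={2}∪out(13)={2}

Scan:
pos 0 'd': at 1
pos 1 'd': at 1 (via fail)
pos 2 'b': at 6  → match P1@[1:2]
pos 3 'd': at 1 (via fail)
pos 4 'e': at 12 (via fail)
pos 5 'b': at 13
pos 6 'a': at 14  → match P3@[4:6]
pos 7 'd': at 1 (via fail)
pos 8 'd': at 1 (via fail)
pos 9 'c': at 2
pos 10 'e': at 3
pos 11 'b': at 4
pos 12 'a': at 5  → match P0@[8:12],P3@[10:12]
pos 13 'e': at 12 (via fail)
pos 14 'd': at 1 (via fail)
pos 15 'b': at 6  → match P1@[14:15]
pos 16 'b': at 7 (via fail)
pos 17 'b': at 7 (via fail)
pos 18 'a': at 0 (via fail)
pos 19 'e': at 12
pos 20 'b': at 13
pos 21 'a': at 14  → match P3@[19:21]
pos 22 'e': at 12 (via fail)
pos 23 'd': at 1 (via fail)
pos 24 'b': at 6  → match P1@[23:24]
pos 25 'b': at 7 (via fail)
pos 26 'c': at 8
pos 27 'b': at 9
pos 28 'e': at 10
pos 29 'b': at 11  → match P2@[25:29]
pos 30 'b': at 7 (via fail)
pos 31 'b': at 7 (via fail)
pos 32 'c': at 8
pos 33 'b': at 9
pos 34 'e': at 10
pos 35 'b': at 11  → match P2@[31:35]
pos 36 'd': at 1 (via fail)
pos 37 'd': at 1 (via fail)
pos 38 'd': at 1 (via fail)
pos 39 'b': at 6  → match P1@[38:39]
pos 40 'd': at 1 (via fail)
pos 41 'c': at 2
pos 42 'e': at 3
pos 43 'b': at 4
pos 44 'a': at 5  → match P0@[40:44],P3@[42:44]
pos 45 'c': at 0 (via fail)
pos 46 'a': at 0
pos 47 'a': at 0
pos 48 'd': at 1
pos 49 'b': at 6  → match P1@[48:49]
pos 50 'b': at 7 (via fail)
pos 51 'c': at 8
pos 52 'b': at 9
pos 53 'e': at 10
pos 54 'b': at 11  → match P2@[50:54]
pos 55 'b': at 7 (via fail)
pos 56 'c': at 8
pos 57 'd': at 1 (via fail)
pos 58 'c': at 2
pos 59 'd': at 1 (via fail)
pos 60 'b': at 6  → match P1@[59:60]
pos 61 'e': at 12 (via fail)
pos 62 'b': at 13
pos 63 'e': at 12 (via fail)
pos 64 'b': at 13
pos 65 'c': at 8 (via fail)
pos 66 'b': at 9
pos 67 'e': at 10
pos 68 'b': at 11  → match P2@[64:68]
pos 69 'e': at 12 (via fail)
pos 70 'b': at 13

Result: [[2,1],[6,3],[12,0],[12,3],[15,1],[21,3],[24,1],[29,2],[35,2],[39,1],[44,0],[44,3],[49,1],[54,2],[60,1],[68,2]]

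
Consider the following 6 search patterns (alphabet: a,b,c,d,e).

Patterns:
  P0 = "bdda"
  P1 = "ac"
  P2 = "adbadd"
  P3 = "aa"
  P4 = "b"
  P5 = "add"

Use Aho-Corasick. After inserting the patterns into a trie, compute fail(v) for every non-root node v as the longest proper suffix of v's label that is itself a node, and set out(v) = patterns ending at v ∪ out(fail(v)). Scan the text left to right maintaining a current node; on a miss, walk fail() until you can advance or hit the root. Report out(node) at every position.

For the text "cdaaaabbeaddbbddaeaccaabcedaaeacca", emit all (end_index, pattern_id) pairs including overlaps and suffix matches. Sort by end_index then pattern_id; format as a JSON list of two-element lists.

Construct AC machine:
Trie nodes:
  0='ε' goto a→5 b→1
  1='b' goto d→2  [P4 ends]
  2='bd' goto d→3
  3='bdd' goto a→4
  4='bdda' goto ·  [P0 ends]
  5='a' goto a→12 c→6 d→7
  6='ac' goto ·  [P1 ends]
  7='ad' goto b→8 d→13
  8='adb' goto a→9
  9='adba' goto d→10
  10='adbad' goto d→11
  11='adbadd' goto ·  [P2 ends]
  12='aa' goto ·  [P3 ends]
  13='add' goto ·  [P5 ends]

BFS fail/out derivation:
  n1('b'): parent n0 fail=0; on 'b' 0 → fail=0;  out {4}∪∅={4}
  n5('a'): parent n0 fail=0; on 'a' 0 → fail=0;  out ∅∪∅=∅
  n2('bd'): parent n1 fail=0; on 'd' 0 → fail=0;  out ∅∪∅=∅
  n6('ac'): parent n5 fail=0; on 'c' 0 → fail=0;  out {1}∪∅={1}
  n7('ad'): parent n5 fail=0; on 'd' 0 → fail=0;  out ∅∪∅=∅
  n12('aa'): parent n5 fail=0; on 'a' 0 → fail=5;  out {3}∪∅={3}
  n3('bdd'): parent n2 fail=0; on 'd' 0 → fail=0;  out ∅∪∅=∅
  n8('adb'): parent n7 fail=0; on 'b' 0 → fail=1;  out ∅∪{4}={4}
  n13('add'): parent n7 fail=0; on 'd' 0 → fail=0;  out {5}∪∅={5}
  n4('bdda'): parent n3 fail=0; on 'a' 0 → fail=5;  out {0}∪∅={0}
  n9('adba'): parent n8 fail=1; on 'a' 1→0 → fail=5;  out ∅∪∅=∅
  n10('adbad'): parent n9 fail=5; on 'd' 5 → fail=7;  out ∅∪∅=∅
  n11('adbadd'): parent n10 fail=7; on 'd' 7 → fail=13;  out {2}∪{5}={2,5}

Run:
pos 0 'c': at 0
pos 1 'd': at 0
pos 2 'a': at 5
pos 3 'a': at 12  ** P3@[2:3]
pos 4 'a': at 12 (via fail)  ** P3@[3:4]
pos 5 'a': at 12 (via fail)  ** P3@[4:5]
pos 6 'b': at 1 (via fail)  ** P4@[6:6]
pos 7 'b': at 1 (via fail)  ** P4@[7:7]
pos 8 'e': at 0 (via fail)
pos 9 'a': at 5
pos 10 'd': at 7
pos 11 'd': at 13  ** P5@[9:11]
pos 12 'b': at 1 (via fail)  ** P4@[12:12]
pos 13 'b': at 1 (via fail)  ** P4@[13:13]
pos 14 'd': at 2
pos 15 'd': at 3
pos 16 'a': at 4  ** P0@[13:16]
pos 17 'e': at 0 (via fail)
pos 18 'a': at 5
pos 19 'c': at 6  ** P1@[18:19]
pos 20 'c': at 0 (via fail)
pos 21 'a': at 5
pos 22 'a': at 12  ** P3@[21:22]
pos 23 'b': at 1 (via fail)  ** P4@[23:23]
pos 24 'c': at 0 (via fail)
pos 25 'e': at 0
pos 26 'd': at 0
pos 27 'a': at 5
pos 28 'a': at 12  ** P3@[27:28]
pos 29 'e': at 0 (via fail)
pos 30 'a': at 5
pos 31 'c': at 6  ** P1@[30:31]
pos 32 'c': at 0 (via fail)
pos 33 'a': at 5

Matches: [[3,3],[4,3],[5,3],[6,4],[7,4],[11,5],[12,4],[13,4],[16,0],[19,1],[22,3],[23,4],[28,3],[31,1]]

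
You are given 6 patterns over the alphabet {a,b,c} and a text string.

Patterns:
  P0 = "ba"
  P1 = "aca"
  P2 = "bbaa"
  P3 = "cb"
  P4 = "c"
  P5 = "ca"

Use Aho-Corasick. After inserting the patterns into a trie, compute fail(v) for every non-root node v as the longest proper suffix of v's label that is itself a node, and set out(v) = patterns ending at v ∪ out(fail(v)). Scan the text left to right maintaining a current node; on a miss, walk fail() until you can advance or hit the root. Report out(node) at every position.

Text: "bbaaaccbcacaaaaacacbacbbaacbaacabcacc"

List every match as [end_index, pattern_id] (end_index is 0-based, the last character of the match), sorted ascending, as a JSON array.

Construct AC machine:
Trie nodes:
  0='ε' goto a→3 b→1 c→9
  1='b' goto a→2 b→6
  2='ba' goto ·  [P0 ends]
  3='a' goto c→4
  4='ac' goto a→5
  5='aca' goto ·  [P1 ends]
  6='bb' goto a→7
  7='bba' goto a→8
  8='bbaa' goto ·  [P2 ends]
  9='c' goto a→11 b→10  [P4 ends]
  10='cb' goto ·  [P3 ends]
  11='ca' goto ·  [P5 ends]

Failure links (BFS by depth):
  n1('b'): parent n0 fail=0; on 'b' 0 → fail=0;  out ∅∪∅=∅
  n3('a'): parent n0 fail=0; on 'a' 0 → fail=0;  out ∅∪∅=∅
  n9('c'): parent n0 fail=0; on 'c' 0 → fail=0;  out {4}∪∅={4}
  n2('ba'): parent n1 fail=0; on 'a' 0 → fail=3;  out {0}∪∅={0}
  n4('ac'): parent n3 fail=0; on 'c' 0 → fail=9;  out ∅∪{4}={4}
  n6('bb'): parent n1 fail=0; on 'b' 0 → fail=1;  out ∅∪∅=∅
  n10('cb'): parent n9 fail=0; on 'b' 0 → fail=1;  out {3}∪∅={3}
  n11('ca'): parent n9 fail=0; on 'a' 0 → fail=3;  out {5}∪∅={5}
  n5('aca'): parent n4 fail=9; on 'a' 9 → fail=11;  out {1}∪{5}={1,5}
  n7('bba'): parent n6 fail=1; on 'a' 1 → fail=2;  out ∅∪{0}={0}
  n8('bbaa'): parent n7 fail=2; on 'a' 2→3→0 → fail=3;  out {2}∪∅={2}

Text stream:
[0] read 'b'  n0⇒n1
[1] read 'b'  n1⇒n6
[2] read 'a'  n6⇒n7  ** P0@[1:2]
[3] read 'a'  n7⇒n8  ** P2@[0:3]
[4] read 'a'  n8⇒n3 ·f
[5] read 'c'  n3⇒n4  ** P4@[5:5]
[6] read 'c'  n4⇒n9 ·f  ** P4@[6:6]
[7] read 'b'  n9⇒n10  ** P3@[6:7]
[8] read 'c'  n10⇒n9 ·f  ** P4@[8:8]
[9] read 'a'  n9⇒n11  ** P5@[8:9]
[10] read 'c'  n11⇒n4 ·f  ** P4@[10:10]
[11] read 'a'  n4⇒n5  ** P1@[9:11],P5@[10:11]
[12] read 'a'  n5⇒n3 ·f
[13] read 'a'  n3⇒n3 ·f
[14] read 'a'  n3⇒n3 ·f
[15] read 'a'  n3⇒n3 ·f
[16] read 'c'  n3⇒n4  ** P4@[16:16]
[17] read 'a'  n4⇒n5  ** P1@[15:17],P5@[16:17]
[18] read 'c'  n5⇒n4 ·f  ** P4@[18:18]
[19] read 'b'  n4⇒n10 ·f  ** P3@[18:19]
[20] read 'a'  n10⇒n2 ·f  ** P0@[19:20]
[21] read 'c'  n2⇒n4 ·f  ** P4@[21:21]
[22] read 'b'  n4⇒n10 ·f  ** P3@[21:22]
[23] read 'b'  n10⇒n6 ·f
[24] read 'a'  n6⇒n7  ** P0@[23:24]
[25] read 'a'  n7⇒n8  ** P2@[22:25]
[26] read 'c'  n8⇒n4 ·f  ** P4@[26:26]
[27] read 'b'  n4⇒n10 ·f  ** P3@[26:27]
[28] read 'a'  n10⇒n2 ·f  ** P0@[27:28]
[29] read 'a'  n2⇒n3 ·f
[30] read 'c'  n3⇒n4  ** P4@[30:30]
[31] read 'a'  n4⇒n5  ** P1@[29:31],P5@[30:31]
[32] read 'b'  n5⇒n1 ·f
[33] read 'c'  n1⇒n9 ·f  ** P4@[33:33]
[34] read 'a'  n9⇒n11  ** P5@[33:34]
[35] read 'c'  n11⇒n4 ·f  ** P4@[35:35]
[36] read 'c'  n4⇒n9 ·f  ** P4@[36:36]

Matches: [[2,0],[3,2],[5,4],[6,4],[7,3],[8,4],[9,5],[10,4],[11,1],[11,5],[16,4],[17,1],[17,5],[18,4],[19,3],[20,0],[21,4],[22,3],[24,0],[25,2],[26,4],[27,3],[28,0],[30,4],[31,1],[31,5],[33,4],[34,5],[35,4],[36,4]]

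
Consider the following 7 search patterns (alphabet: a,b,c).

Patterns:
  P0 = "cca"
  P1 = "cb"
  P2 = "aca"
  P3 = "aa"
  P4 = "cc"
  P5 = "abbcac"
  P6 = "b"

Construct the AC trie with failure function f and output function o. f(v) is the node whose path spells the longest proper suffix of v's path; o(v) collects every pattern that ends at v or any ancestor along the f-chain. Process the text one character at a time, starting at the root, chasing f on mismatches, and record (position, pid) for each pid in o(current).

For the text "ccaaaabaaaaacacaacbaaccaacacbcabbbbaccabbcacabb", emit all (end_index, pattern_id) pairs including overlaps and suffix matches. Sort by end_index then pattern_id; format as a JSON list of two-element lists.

Construct AC machine:
Trie nodes:
  0='ε' goto a→5 b→14 c→1
  1='c' goto b→4 c→2
  2='cc' goto a→3  [P4 ends]
  3='cca' goto ·  [P0 ends]
  4='cb' goto ·  [P1 ends]
  5='a' goto a→8 b→9 c→6
  6='ac' goto a→7
  7='aca' goto ·  [P2 ends]
  8='aa' goto ·  [P3 ends]
  9='ab' goto b→10
  10='abb' goto c→11
  11='abbc' goto a→12
  12='abbca' goto c→13
  13='abbcac' goto ·  [P5 ends]
  14='b' goto ·  [P6 ends]

Failure links (BFS by depth):
  n1('c'): parent n0 fail=0; on 'c' 0 → fail=0;  out ∅∪∅=∅
  n5('a'): parent n0 fail=0; on 'a' 0 → fail=0;  out ∅∪∅=∅
  n14('b'): parent n0 fail=0; on 'b' 0 → fail=0;  out {6}∪∅={6}
  n2('cc'): parent n1 fail=0; on 'c' 0 → fail=1;  out {4}∪∅={4}
  n4('cb'): parent n1 fail=0; on 'b' 0 → fail=14;  out {1}∪{6}={1,6}
  n6('ac'): parent n5 fail=0; on 'c' 0 → fail=1;  out ∅∪∅=∅
  n8('aa'): parent n5 fail=0; on 'a' 0 → fail=5;  out {3}∪∅={3}
  n9('ab'): parent n5 fail=0; on 'b' 0 → fail=14;  out ∅∪{6}={6}
  n3('cca'): parent n2 fail=1; on 'a' 1→0 → fail=5;  out {0}∪∅={0}
  n7('aca'): parent n6 fail=1; on 'a' 1→0 → fail=5;  out {2}∪∅={2}
  n10('abb'): parent n9 fail=14; on 'b' 14→0 → fail=14;  out ∅∪{6}={6}
  n11('abbc'): parent n10 fail=14; on 'c' 14→0 → fail=1;  out ∅∪∅=∅
  n12('abbca'): parent n11 fail=1; on 'a' 1→0 → fail=5;  out ∅∪∅=∅
  n13('abbcac'): parent n12 fail=5; on 'c' 5 → fail=6;  out {5}∪∅={5}

Scan:
i=0 'c': node 0→1
i=1 'c': node 1→2  ** P4@[0:1]
i=2 'a': node 2→3  ** P0@[0:2]
i=3 'a': node 3→8 (fail-walked)  ** P3@[2:3]
i=4 'a': node 8→8 (fail-walked)  ** P3@[3:4]
i=5 'a': node 8→8 (fail-walked)  ** P3@[4:5]
i=6 'b': node 8→9 (fail-walked)  ** P6@[6:6]
i=7 'a': node 9→5 (fail-walked)
i=8 'a': node 5→8  ** P3@[7:8]
i=9 'a': node 8→8 (fail-walked)  ** P3@[8:9]
i=10 'a': node 8→8 (fail-walked)  ** P3@[9:10]
i=11 'a': node 8→8 (fail-walked)  ** P3@[10:11]
i=12 'c': node 8→6 (fail-walked)
i=13 'a': node 6→7  ** P2@[11:13]
i=14 'c': node 7→6 (fail-walked)
i=15 'a': node 6→7  ** P2@[13:15]
i=16 'a': node 7→8 (fail-walked)  ** P3@[15:16]
i=17 'c': node 8→6 (fail-walked)
i=18 'b': node 6→4 (fail-walked)  ** P1@[17:18],P6@[18:18]
i=19 'a': node 4→5 (fail-walked)
i=20 'a': node 5→8  ** P3@[19:20]
i=21 'c': node 8→6 (fail-walked)
i=22 'c': node 6→2 (fail-walked)  ** P4@[21:22]
i=23 'a': node 2→3  ** P0@[21:23]
i=24 'a': node 3→8 (fail-walked)  ** P3@[23:24]
i=25 'c': node 8→6 (fail-walked)
i=26 'a': node 6→7  ** P2@[24:26]
i=27 'c': node 7→6 (fail-walked)
i=28 'b': node 6→4 (fail-walked)  ** P1@[27:28],P6@[28:28]
i=29 'c': node 4→1 (fail-walked)
i=30 'a': node 1→5 (fail-walked)
i=31 'b': node 5→9  ** P6@[31:31]
i=32 'b': node 9→10  ** P6@[32:32]
i=33 'b': node 10→14 (fail-walked)  ** P6@[33:33]
i=34 'b': node 14→14 (fail-walked)  ** P6@[34:34]
i=35 'a': node 14→5 (fail-walked)
i=36 'c': node 5→6
i=37 'c': node 6→2 (fail-walked)  ** P4@[36:37]
i=38 'a': node 2→3  ** P0@[36:38]
i=39 'b': node 3→9 (fail-walked)  ** P6@[39:39]
i=40 'b': node 9→10  ** P6@[40:40]
i=41 'c': node 10→11
i=42 'a': node 11→12
i=43 'c': node 12→13  ** P5@[38:43]
i=44 'a': node 13→7 (fail-walked)  ** P2@[42:44]
i=45 'b': node 7→9 (fail-walked)  ** P6@[45:45]
i=46 'b': node 9→10  ** P6@[46:46]

Result: [[1,4],[2,0],[3,3],[4,3],[5,3],[6,6],[8,3],[9,3],[10,3],[11,3],[13,2],[15,2],[16,3],[18,1],[18,6],[20,3],[22,4],[23,0],[24,3],[26,2],[28,1],[28,6],[31,6],[32,6],[33,6],[34,6],[37,4],[38,0],[39,6],[40,6],[43,5],[44,2],[45,6],[46,6]]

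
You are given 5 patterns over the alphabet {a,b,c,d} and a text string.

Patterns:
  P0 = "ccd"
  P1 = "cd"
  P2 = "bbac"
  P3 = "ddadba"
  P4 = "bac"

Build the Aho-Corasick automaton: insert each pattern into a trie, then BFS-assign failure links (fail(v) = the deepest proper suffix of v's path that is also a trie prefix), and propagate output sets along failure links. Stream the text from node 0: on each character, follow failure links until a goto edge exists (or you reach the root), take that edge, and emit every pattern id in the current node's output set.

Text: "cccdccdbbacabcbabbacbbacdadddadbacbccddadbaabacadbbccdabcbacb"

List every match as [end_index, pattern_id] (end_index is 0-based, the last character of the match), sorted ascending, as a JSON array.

Construct AC machine:
Trie (insert patterns):
  0='ε' goto b→5 c→1 d→9
  1='c' goto c→2 d→4
  2='cc' goto d→3
  3='ccd' goto ·  ←P0
  4='cd' goto ·  ←P1
  5='b' goto a→15 b→6
  6='bb' goto a→7
  7='bba' goto c→8
  8='bbac' goto ·  ←P2
  9='d' goto d→10
  10='dd' goto a→11
  11='dda' goto d→12
  12='ddad' goto b→13
  13='ddadb' goto a→14
  14='ddadba' goto ·  ←P3
  15='ba' goto c→16
  16='bac' goto ·  ←P4

Failure links (BFS by depth):
  fail(1) 'c': from fail(0)=0 chase 'c': 0 ⇒ 0;  out=∅∪out(0)=∅
  fail(5) 'b': from fail(0)=0 chase 'b': 0 ⇒ 0;  out=∅∪out(0)=∅
  fail(9) 'd': from fail(0)=0 chase 'd': 0 ⇒ 0;  out=∅∪out(0)=∅
  fail(2) 'cc': from fail(1)=0 chase 'c': 0 ⇒ 1;  out=∅∪out(1)=∅
  fail(4) 'cd': from fail(1)=0 chase 'd': 0 ⇒ 9;  out={1}∪out(9)={1}
  fail(6) 'bb': from fail(5)=0 chase 'b': 0 ⇒ 5;  out=∅∪out(5)=∅
  fail(10) 'dd': from fail(9)=0 chase 'd': 0 ⇒ 9;  out=∅∪out(9)=∅
  fail(15) 'ba': from fail(5)=0 chase 'a': 0 ⇒ 0;  out=∅∪out(0)=∅
  fail(3) 'ccd': from fail(2)=1 chase 'd': 1 ⇒ 4;  out={0}∪out(4)={0,1}
  fail(7) 'bba': from fail(6)=5 chase 'a': 5 ⇒ 15;  out=∅∪out(15)=∅
  fail(11) 'dda': from fail(10)=9 chase 'a': 9→0 ⇒ 0;  out=∅∪out(0)=∅
  fail(16) 'bac': from fail(15)=0 chase 'c': 0 ⇒ 1;  out={4}∪out(1)={4}
  fail(8) 'bbac': from fail(7)=15 chase 'c': 15 ⇒ 16;  out={2}∪out(16)={2,4}
  fail(12) 'ddad': from fail(11)=0 chase 'd': 0 ⇒ 9;  out=∅∪out(9)=∅
  fail(13) 'ddadb': from fail(12)=9 chase 'b': 9→0 ⇒ 5;  out=∅∪out(5)=∅
  fail(14) 'ddadba': from fail(13)=5 chase 'a': 5 ⇒ 15;  out={3}∪out(15)={3}

Run:
pos 0 'c': at 1
pos 1 'c': at 2
pos 2 'c': at 2 (fail-walked)
pos 3 'd': at 3  emit P0@[1:3],P1@[2:3]
pos 4 'c': at 1 (fail-walked)
pos 5 'c': at 2
pos 6 'd': at 3  emit P0@[4:6],P1@[5:6]
pos 7 'b': at 5 (fail-walked)
pos 8 'b': at 6
pos 9 'a': at 7
pos 10 'c': at 8  emit P2@[7:10],P4@[8:10]
pos 11 'a': at 0 (fail-walked)
pos 12 'b': at 5
pos 13 'c': at 1 (fail-walked)
pos 14 'b': at 5 (fail-walked)
pos 15 'a': at 15
pos 16 'b': at 5 (fail-walked)
pos 17 'b': at 6
pos 18 'a': at 7
pos 19 'c': at 8  emit P2@[16:19],P4@[17:19]
pos 20 'b': at 5 (fail-walked)
pos 21 'b': at 6
pos 22 'a': at 7
pos 23 'c': at 8  emit P2@[20:23],P4@[21:23]
pos 24 'd': at 4 (fail-walked)  emit P1@[23:24]
pos 25 'a': at 0 (fail-walked)
pos 26 'd': at 9
pos 27 'd': at 10
pos 28 'd': at 10 (fail-walked)
pos 29 'a': at 11
pos 30 'd': at 12
pos 31 'b': at 13
pos 32 'a': at 14  emit P3@[27:32]
pos 33 'c': at 16 (fail-walked)  emit P4@[31:33]
pos 34 'b': at 5 (fail-walked)
pos 35 'c': at 1 (fail-walked)
pos 36 'c': at 2
pos 37 'd': at 3  emit P0@[35:37],P1@[36:37]
pos 38 'd': at 10 (fail-walked)
pos 39 'a': at 11
pos 40 'd': at 12
pos 41 'b': at 13
pos 42 'a': at 14  emit P3@[37:42]
pos 43 'a': at 0 (fail-walked)
pos 44 'b': at 5
pos 45 'a': at 15
pos 46 'c': at 16  emit P4@[44:46]
pos 47 'a': at 0 (fail-walked)
pos 48 'd': at 9
pos 49 'b': at 5 (fail-walked)
pos 50 'b': at 6
pos 51 'c': at 1 (fail-walked)
pos 52 'c': at 2
pos 53 'd': at 3  emit P0@[51:53],P1@[52:53]
pos 54 'a': at 0 (fail-walked)
pos 55 'b': at 5
pos 56 'c': at 1 (fail-walked)
pos 57 'b': at 5 (fail-walked)
pos 58 'a': at 15
pos 59 'c': at 16  emit P4@[57:59]
pos 60 'b': at 5 (fail-walked)

Matches: [[3,0],[3,1],[6,0],[6,1],[10,2],[10,4],[19,2],[19,4],[23,2],[23,4],[24,1],[32,3],[33,4],[37,0],[37,1],[42,3],[46,4],[53,0],[53,1],[59,4]]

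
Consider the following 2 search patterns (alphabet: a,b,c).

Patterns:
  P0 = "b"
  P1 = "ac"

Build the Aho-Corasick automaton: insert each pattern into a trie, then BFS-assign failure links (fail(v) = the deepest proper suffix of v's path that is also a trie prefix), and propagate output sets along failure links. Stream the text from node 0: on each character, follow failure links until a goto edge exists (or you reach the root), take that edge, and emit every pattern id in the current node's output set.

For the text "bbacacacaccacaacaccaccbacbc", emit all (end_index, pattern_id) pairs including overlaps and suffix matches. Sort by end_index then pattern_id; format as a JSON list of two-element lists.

Construct AC machine:
Trie (insert patterns):
  n0 'ε': a→2 b→1
  n1 'b': ·  ←P0
  n2 'a': c→3
  n3 'ac': ·  ←P1

BFS fail/out derivation:
  n1('b'): parent n0 fail=0; on 'b' 0 → fail=0;  out {0}∪∅={0}
  n2('a'): parent n0 fail=0; on 'a' 0 → fail=0;  out ∅∪∅=∅
  n3('ac'): parent n2 fail=0; on 'c' 0 → fail=0;  out {1}∪∅={1}

Text stream:
i=0 'b': node 0→1  emit P0@[0:0]
i=1 'b': node 1→1 ·f  emit P0@[1:1]
i=2 'a': node 1→2 ·f
i=3 'c': node 2→3  emit P1@[2:3]
i=4 'a': node 3→2 ·f
i=5 'c': node 2→3  emit P1@[4:5]
i=6 'a': node 3→2 ·f
i=7 'c': node 2→3  emit P1@[6:7]
i=8 'a': node 3→2 ·f
i=9 'c': node 2→3  emit P1@[8:9]
i=10 'c': node 3→0 ·f
i=11 'a': node 0→2
i=12 'c': node 2→3  emit P1@[11:12]
i=13 'a': node 3→2 ·f
i=14 'a': node 2→2 ·f
i=15 'c': node 2→3  emit P1@[14:15]
i=16 'a': node 3→2 ·f
i=17 'c': node 2→3  emit P1@[16:17]
i=18 'c': node 3→0 ·f
i=19 'a': node 0→2
i=20 'c': node 2→3  emit P1@[19:20]
i=21 'c': node 3→0 ·f
i=22 'b': node 0→1  emit P0@[22:22]
i=23 'a': node 1→2 ·f
i=24 'c': node 2→3  emit P1@[23:24]
i=25 'b': node 3→1 ·f  emit P0@[25:25]
i=26 'c': node 1→0 ·f

Result: [[0,0],[1,0],[3,1],[5,1],[7,1],[9,1],[12,1],[15,1],[17,1],[20,1],[22,0],[24,1],[25,0]]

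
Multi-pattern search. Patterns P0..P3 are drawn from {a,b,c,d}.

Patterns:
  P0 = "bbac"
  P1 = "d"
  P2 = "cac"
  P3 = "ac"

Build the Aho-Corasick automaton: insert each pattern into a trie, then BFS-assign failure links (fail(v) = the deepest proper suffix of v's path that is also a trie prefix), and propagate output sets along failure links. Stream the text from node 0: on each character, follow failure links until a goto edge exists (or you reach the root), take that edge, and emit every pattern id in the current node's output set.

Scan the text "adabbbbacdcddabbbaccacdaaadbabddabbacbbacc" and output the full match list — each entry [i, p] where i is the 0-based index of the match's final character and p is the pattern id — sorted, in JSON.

Build automaton:
Trie nodes:
  n0 'ε': a→9 b→1 c→6 d→5
  n1 'b': b→2
  n2 'bb': a→3
  n3 'bba': c→4
  n4 'bbac': ·  ←P0
  n5 'd': ·  ←P1
  n6 'c': a→7
  n7 'ca': c→8
  n8 'cac': ·  ←P2
  n9 'a': c→10
  n10 'ac': ·  ←P3

Failure links (BFS by depth):
  n1('b'): parent n0 fail=0; on 'b' 0 → fail=0;  out ∅∪∅=∅
  n5('d'): parent n0 fail=0; on 'd' 0 → fail=0;  out {1}∪∅={1}
  n6('c'): parent n0 fail=0; on 'c' 0 → fail=0;  out ∅∪∅=∅
  n9('a'): parent n0 fail=0; on 'a' 0 → fail=0;  out ∅∪∅=∅
  n2('bb'): parent n1 fail=0; on 'b' 0 → fail=1;  out ∅∪∅=∅
  n7('ca'): parent n6 fail=0; on 'a' 0 → fail=9;  out ∅∪∅=∅
  n10('ac'): parent n9 fail=0; on 'c' 0 → fail=6;  out {3}∪∅={3}
  n3('bba'): parent n2 fail=1; on 'a' 1→0 → fail=9;  out ∅∪∅=∅
  n8('cac'): parent n7 fail=9; on 'c' 9 → fail=10;  out {2}∪{3}={2,3}
  n4('bbac'): parent n3 fail=9; on 'c' 9 → fail=10;  out {0}∪{3}={0,3}

Text stream:
pos 0 'a': at 9
pos 1 'd': at 5 ·f  emit P1@[1:1]
pos 2 'a': at 9 ·f
pos 3 'b': at 1 ·f
pos 4 'b': at 2
pos 5 'b': at 2 ·f
pos 6 'b': at 2 ·f
pos 7 'a': at 3
pos 8 'c': at 4  emit P0@[5:8],P3@[7:8]
pos 9 'd': at 5 ·f  emit P1@[9:9]
pos 10 'c': at 6 ·f
pos 11 'd': at 5 ·f  emit P1@[11:11]
pos 12 'd': at 5 ·f  emit P1@[12:12]
pos 13 'a': at 9 ·f
pos 14 'b': at 1 ·f
pos 15 'b': at 2
pos 16 'b': at 2 ·f
pos 17 'a': at 3
pos 18 'c': at 4  emit P0@[15:18],P3@[17:18]
pos 19 'c': at 6 ·f
pos 20 'a': at 7
pos 21 'c': at 8  emit P2@[19:21],P3@[20:21]
pos 22 'd': at 5 ·f  emit P1@[22:22]
pos 23 'a': at 9 ·f
pos 24 'a': at 9 ·f
pos 25 'a': at 9 ·f
pos 26 'd': at 5 ·f  emit P1@[26:26]
pos 27 'b': at 1 ·f
pos 28 'a': at 9 ·f
pos 29 'b': at 1 ·f
pos 30 'd': at 5 ·f  emit P1@[30:30]
pos 31 'd': at 5 ·f  emit P1@[31:31]
pos 32 'a': at 9 ·f
pos 33 'b': at 1 ·f
pos 34 'b': at 2
pos 35 'a': at 3
pos 36 'c': at 4  emit P0@[33:36],P3@[35:36]
pos 37 'b': at 1 ·f
pos 38 'b': at 2
pos 39 'a': at 3
pos 40 'c': at 4  emit P0@[37:40],P3@[39:40]
pos 41 'c': at 6 ·f

Result: [[1,1],[8,0],[8,3],[9,1],[11,1],[12,1],[18,0],[18,3],[21,2],[21,3],[22,1],[26,1],[30,1],[31,1],[36,0],[36,3],[40,0],[40,3]]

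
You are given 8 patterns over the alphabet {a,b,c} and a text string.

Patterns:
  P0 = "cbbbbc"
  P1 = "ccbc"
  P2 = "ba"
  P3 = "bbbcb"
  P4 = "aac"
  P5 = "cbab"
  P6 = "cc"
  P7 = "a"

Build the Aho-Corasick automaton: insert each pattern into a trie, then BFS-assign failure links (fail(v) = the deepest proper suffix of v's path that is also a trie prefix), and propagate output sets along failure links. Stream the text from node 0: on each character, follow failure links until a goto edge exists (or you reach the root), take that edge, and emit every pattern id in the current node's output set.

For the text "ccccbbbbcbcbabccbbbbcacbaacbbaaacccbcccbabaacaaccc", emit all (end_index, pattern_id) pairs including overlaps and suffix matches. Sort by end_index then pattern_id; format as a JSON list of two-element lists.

Construct AC machine:
Trie nodes:
  n0 'ε': a→16 b→10 c→1
  n1 'c': b→2 c→7
  n2 'cb': a→19 b→3
  n3 'cbb': b→4
  n4 'cbbb': b→5
  n5 'cbbbb': c→6
  n6 'cbbbbc': ·  ←P0
  n7 'cc': b→8  ←P6
  n8 'ccb': c→9
  n9 'ccbc': ·  ←P1
  n10 'b': a→11 b→12
  n11 'ba': ·  ←P2
  n12 'bb': b→13
  n13 'bbb': c→14
  n14 'bbbc': b→15
  n15 'bbbcb': ·  ←P3
  n16 'a': a→17  ←P7
  n17 'aa': c→18
  n18 'aac': ·  ←P4
  n19 'cba': b→20
  n20 'cbab': ·  ←P5

BFS fail/out derivation:
  n1('c'): parent n0 fail=0; on 'c' 0 → fail=0;  out ∅∪∅=∅
  n10('b'): parent n0 fail=0; on 'b' 0 → fail=0;  out ∅∪∅=∅
  n16('a'): parent n0 fail=0; on 'a' 0 → fail=0;  out {7}∪∅={7}
  n2('cb'): parent n1 fail=0; on 'b' 0 → fail=10;  out ∅∪∅=∅
  n7('cc'): parent n1 fail=0; on 'c' 0 → fail=1;  out {6}∪∅={6}
  n11('ba'): parent n10 fail=0; on 'a' 0 → fail=16;  out {2}∪{7}={2,7}
  n12('bb'): parent n10 fail=0; on 'b' 0 → fail=10;  out ∅∪∅=∅
  n17('aa'): parent n16 fail=0; on 'a' 0 → fail=16;  out ∅∪{7}={7}
  n3('cbb'): parent n2 fail=10; on 'b' 10 → fail=12;  out ∅∪∅=∅
  n8('ccb'): parent n7 fail=1; on 'b' 1 → fail=2;  out ∅∪∅=∅
  n13('bbb'): parent n12 fail=10; on 'b' 10 → fail=12;  out ∅∪∅=∅
  n18('aac'): parent n17 fail=16; on 'c' 16→0 → fail=1;  out {4}∪∅={4}
  n19('cba'): parent n2 fail=10; on 'a' 10 → fail=11;  out ∅∪{2,7}={2,7}
  n4('cbbb'): parent n3 fail=12; on 'b' 12 → fail=13;  out ∅∪∅=∅
  n9('ccbc'): parent n8 fail=2; on 'c' 2→10→0 → fail=1;  out {1}∪∅={1}
  n14('bbbc'): parent n13 fail=12; on 'c' 12→10→0 → fail=1;  out ∅∪∅=∅
  n20('cbab'): parent n19 fail=11; on 'b' 11→16→0 → fail=10;  out {5}∪∅={5}
  n5('cbbbb'): parent n4 fail=13; on 'b' 13→12 → fail=13;  out ∅∪∅=∅
  n15('bbbcb'): parent n14 fail=1; on 'b' 1 → fail=2;  out {3}∪∅={3}
  n6('cbbbbc'): parent n5 fail=13; on 'c' 13 → fail=14;  out {0}∪∅={0}

Text stream:
pos 0 'c': at 1
pos 1 'c': at 7  → match P6@[0:1]
pos 2 'c': at 7 ·f  → match P6@[1:2]
pos 3 'c': at 7 ·f  → match P6@[2:3]
pos 4 'b': at 8
pos 5 'b': at 3 ·f
pos 6 'b': at 4
pos 7 'b': at 5
pos 8 'c': at 6  → match P0@[3:8]
pos 9 'b': at 15 ·f  → match P3@[5:9]
pos 10 'c': at 1 ·f
pos 11 'b': at 2
pos 12 'a': at 19  → match P2@[11:12],P7@[12:12]
pos 13 'b': at 20  → match P5@[10:13]
pos 14 'c': at 1 ·f
pos 15 'c': at 7  → match P6@[14:15]
pos 16 'b': at 8
pos 17 'b': at 3 ·f
pos 18 'b': at 4
pos 19 'b': at 5
pos 20 'c': at 6  → match P0@[15:20]
pos 21 'a': at 16 ·f  → match P7@[21:21]
pos 22 'c': at 1 ·f
pos 23 'b': at 2
pos 24 'a': at 19  → match P2@[23:24],P7@[24:24]
pos 25 'a': at 17 ·f  → match P7@[25:25]
pos 26 'c': at 18  → match P4@[24:26]
pos 27 'b': at 2 ·f
pos 28 'b': at 3
pos 29 'a': at 11 ·f  → match P2@[28:29],P7@[29:29]
pos 30 'a': at 17 ·f  → match P7@[30:30]
pos 31 'a': at 17 ·f  → match P7@[31:31]
pos 32 'c': at 18  → match P4@[30:32]
pos 33 'c': at 7 ·f  → match P6@[32:33]
pos 34 'c': at 7 ·f  → match P6@[33:34]
pos 35 'b': at 8
pos 36 'c': at 9  → match P1@[33:36]
pos 37 'c': at 7 ·f  → match P6@[36:37]
pos 38 'c': at 7 ·f  → match P6@[37:38]
pos 39 'b': at 8
pos 40 'a': at 19 ·f  → match P2@[39:40],P7@[40:40]
pos 41 'b': at 20  → match P5@[38:41]
pos 42 'a': at 11 ·f  → match P2@[41:42],P7@[42:42]
pos 43 'a': at 17 ·f  → match P7@[43:43]
pos 44 'c': at 18  → match P4@[42:44]
pos 45 'a': at 16 ·f  → match P7@[45:45]
pos 46 'a': at 17  → match P7@[46:46]
pos 47 'c': at 18  → match P4@[45:47]
pos 48 'c': at 7 ·f  → match P6@[47:48]
pos 49 'c': at 7 ·f  → match P6@[48:49]

Matches: [[1,6],[2,6],[3,6],[8,0],[9,3],[12,2],[12,7],[13,5],[15,6],[20,0],[21,7],[24,2],[24,7],[25,7],[26,4],[29,2],[29,7],[30,7],[31,7],[32,4],[33,6],[34,6],[36,1],[37,6],[38,6],[40,2],[40,7],[41,5],[42,2],[42,7],[43,7],[44,4],[45,7],[46,7],[47,4],[48,6],[49,6]]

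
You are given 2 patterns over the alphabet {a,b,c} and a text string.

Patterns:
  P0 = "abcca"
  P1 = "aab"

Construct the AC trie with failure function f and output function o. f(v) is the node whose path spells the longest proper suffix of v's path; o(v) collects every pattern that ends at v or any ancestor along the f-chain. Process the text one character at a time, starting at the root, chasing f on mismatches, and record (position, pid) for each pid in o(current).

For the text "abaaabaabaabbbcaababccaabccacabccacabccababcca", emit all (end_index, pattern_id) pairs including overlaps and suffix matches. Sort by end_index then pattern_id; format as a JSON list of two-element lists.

Build automaton:
Trie nodes:
  n0 'ε': a→1
  n1 'a': a→6 b→2
  n2 'ab': c→3
  n3 'abc': c→4
  n4 'abcc': a→5
  n5 'abcca': ·  [P0 ends]
  n6 'aa': b→7
  n7 'aab': ·  [P1 ends]

BFS fail/out derivation:
  fail(1) 'a': from fail(0)=0 chase 'a': 0 ⇒ 0;  out=∅∪out(0)=∅
  fail(2) 'ab': from fail(1)=0 chase 'b': 0 ⇒ 0;  out=∅∪out(0)=∅
  fail(6) 'aa': from fail(1)=0 chase 'a': 0 ⇒ 1;  out=∅∪out(1)=∅
  fail(3) 'abc': from fail(2)=0 chase 'c': 0 ⇒ 0;  out=∅∪out(0)=∅
  fail(7) 'aab': from fail(6)=1 chase 'b': 1 ⇒ 2;  out={1}∪out(2)={1}
  fail(4) 'abcc': from fail(3)=0 chase 'c': 0 ⇒ 0;  out=∅∪out(0)=∅
  fail(5) 'abcca': from fail(4)=0 chase 'a': 0 ⇒ 1;  out={0}∪out(1)={0}

Text stream:
[0] read 'a'  n0⇒n1
[1] read 'b'  n1⇒n2
[2] read 'a'  n2⇒n1 (via fail)
[3] read 'a'  n1⇒n6
[4] read 'a'  n6⇒n6 (via fail)
[5] read 'b'  n6⇒n7  emit P1@[3:5]
[6] read 'a'  n7⇒n1 (via fail)
[7] read 'a'  n1⇒n6
[8] read 'b'  n6⇒n7  emit P1@[6:8]
[9] read 'a'  n7⇒n1 (via fail)
[10] read 'a'  n1⇒n6
[11] read 'b'  n6⇒n7  emit P1@[9:11]
[12] read 'b'  n7⇒n0 (via fail)
[13] read 'b'  n0⇒n0
[14] read 'c'  n0⇒n0
[15] read 'a'  n0⇒n1
[16] read 'a'  n1⇒n6
[17] read 'b'  n6⇒n7  emit P1@[15:17]
[18] read 'a'  n7⇒n1 (via fail)
[19] read 'b'  n1⇒n2
[20] read 'c'  n2⇒n3
[21] read 'c'  n3⇒n4
[22] read 'a'  n4⇒n5  emit P0@[18:22]
[23] read 'a'  n5⇒n6 (via fail)
[24] read 'b'  n6⇒n7  emit P1@[22:24]
[25] read 'c'  n7⇒n3 (via fail)
[26] read 'c'  n3⇒n4
[27] read 'a'  n4⇒n5  emit P0@[23:27]
[28] read 'c'  n5⇒n0 (via fail)
[29] read 'a'  n0⇒n1
[30] read 'b'  n1⇒n2
[31] read 'c'  n2⇒n3
[32] read 'c'  n3⇒n4
[33] read 'a'  n4⇒n5  emit P0@[29:33]
[34] read 'c'  n5⇒n0 (via fail)
[35] read 'a'  n0⇒n1
[36] read 'b'  n1⇒n2
[37] read 'c'  n2⇒n3
[38] read 'c'  n3⇒n4
[39] read 'a'  n4⇒n5  emit P0@[35:39]
[40] read 'b'  n5⇒n2 (via fail)
[41] read 'a'  n2⇒n1 (via fail)
[42] read 'b'  n1⇒n2
[43] read 'c'  n2⇒n3
[44] read 'c'  n3⇒n4
[45] read 'a'  n4⇒n5  emit P0@[41:45]

All matches (sorted): [[5,1],[8,1],[11,1],[17,1],[22,0],[24,1],[27,0],[33,0],[39,0],[45,0]]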